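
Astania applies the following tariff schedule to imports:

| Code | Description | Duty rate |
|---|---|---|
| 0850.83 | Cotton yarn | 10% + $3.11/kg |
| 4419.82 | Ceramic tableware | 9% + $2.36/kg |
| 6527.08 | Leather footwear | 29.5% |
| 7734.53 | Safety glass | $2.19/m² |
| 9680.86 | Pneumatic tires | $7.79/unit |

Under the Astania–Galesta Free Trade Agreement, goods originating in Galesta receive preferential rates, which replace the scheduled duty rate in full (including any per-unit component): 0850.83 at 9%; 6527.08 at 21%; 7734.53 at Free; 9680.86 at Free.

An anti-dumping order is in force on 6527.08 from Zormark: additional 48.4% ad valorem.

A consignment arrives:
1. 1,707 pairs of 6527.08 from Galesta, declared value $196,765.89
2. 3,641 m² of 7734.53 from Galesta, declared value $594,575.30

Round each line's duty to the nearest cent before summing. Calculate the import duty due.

Line 1 (6527.08, Galesta, 1,707 pairs, $196,765.89):
Base rate for 6527.08 is 29.5%.
Origin Galesta qualifies under the Astania–Galesta agreement and 6527.08 is covered: preferential rate 21% applies instead.
The additional-duty order on 6527.08 targets Zormark, not Galesta; it does not apply.
Duty = $196,765.89 × 21% = $41,320.84.
Line 2 (7734.53, Galesta, 3,641 m², $594,575.30):
Base rate for 7734.53 is $2.19/m².
Origin Galesta qualifies under the Astania–Galesta agreement and 7734.53 is covered: preferential rate Free applies instead.
Duty = $594,575.30 × 0% = $0.00.
Total = $41,320.84 + $0.00 = $41,320.84.

$41,320.84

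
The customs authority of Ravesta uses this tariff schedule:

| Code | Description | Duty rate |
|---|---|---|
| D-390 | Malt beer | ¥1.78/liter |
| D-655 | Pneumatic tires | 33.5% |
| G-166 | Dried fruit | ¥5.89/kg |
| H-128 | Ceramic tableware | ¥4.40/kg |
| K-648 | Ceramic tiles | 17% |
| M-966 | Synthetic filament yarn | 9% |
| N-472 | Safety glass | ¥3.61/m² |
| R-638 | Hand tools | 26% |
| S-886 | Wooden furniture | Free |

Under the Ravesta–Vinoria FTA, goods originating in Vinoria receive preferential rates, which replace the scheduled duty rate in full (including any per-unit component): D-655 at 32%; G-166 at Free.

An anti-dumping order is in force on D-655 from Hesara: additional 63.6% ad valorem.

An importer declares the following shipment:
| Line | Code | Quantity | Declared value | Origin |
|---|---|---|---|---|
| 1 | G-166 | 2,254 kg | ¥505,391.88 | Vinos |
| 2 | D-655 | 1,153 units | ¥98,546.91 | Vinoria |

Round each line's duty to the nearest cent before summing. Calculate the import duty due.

¥44,811.07

Line 1 (G-166, Vinos, 2,254 kg, ¥505,391.88):
Base rate for G-166 is ¥5.89/kg.
G-166 has an FTA preferential rate, but origin Vinos is not Vinoria; base rate stands.
Duty = 2,254 × ¥5.89 = ¥13,276.06.
Line 2 (D-655, Vinoria, 1,153 units, ¥98,546.91):
Base rate for D-655 is 33.5%.
Origin Vinoria qualifies under the Ravesta–Vinoria agreement and D-655 is covered: preferential rate 32% applies instead.
The additional-duty order on D-655 targets Hesara, not Vinoria; it does not apply.
Duty = ¥98,546.91 × 32% = ¥31,535.01.
Total = ¥13,276.06 + ¥31,535.01 = ¥44,811.07.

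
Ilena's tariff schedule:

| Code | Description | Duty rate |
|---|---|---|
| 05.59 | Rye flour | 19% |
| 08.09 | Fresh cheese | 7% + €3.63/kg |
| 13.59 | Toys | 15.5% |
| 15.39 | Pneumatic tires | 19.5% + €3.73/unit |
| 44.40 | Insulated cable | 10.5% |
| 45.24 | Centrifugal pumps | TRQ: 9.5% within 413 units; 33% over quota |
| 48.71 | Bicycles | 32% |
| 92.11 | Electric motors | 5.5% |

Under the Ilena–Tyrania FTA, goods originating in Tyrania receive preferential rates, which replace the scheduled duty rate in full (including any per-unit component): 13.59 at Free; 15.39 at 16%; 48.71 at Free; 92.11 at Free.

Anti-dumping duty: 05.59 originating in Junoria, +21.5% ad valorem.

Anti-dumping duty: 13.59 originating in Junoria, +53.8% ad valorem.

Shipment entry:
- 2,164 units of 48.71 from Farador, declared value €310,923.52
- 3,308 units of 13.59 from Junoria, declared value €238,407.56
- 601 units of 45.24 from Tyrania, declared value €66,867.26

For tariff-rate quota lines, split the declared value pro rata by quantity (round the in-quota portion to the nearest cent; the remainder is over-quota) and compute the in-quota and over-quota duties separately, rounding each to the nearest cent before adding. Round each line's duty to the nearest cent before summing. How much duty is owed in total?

€275,979.83

Line 1 (48.71, Farador, 2,164 units, €310,923.52):
Base rate for 48.71 is 32%.
48.71 has an FTA preferential rate, but origin Farador is not Tyrania; base rate stands.
Duty = €310,923.52 × 32% = €99,495.53.
Line 2 (13.59, Junoria, 3,308 units, €238,407.56):
Base rate for 13.59 is 15.5%.
13.59 has an FTA preferential rate, but origin Junoria is not Tyrania; base rate stands.
Additional duty on 13.59 from Junoria: +53.8%. Applied ad valorem rate: 15.5% + 53.8% = 69.3%.
Duty = €238,407.56 × 69.3% = €165,216.44.
Line 3 (45.24, Tyrania, 601 units, €66,867.26):
Code 45.24 is under a tariff-rate quota (threshold 413 units). In-quota: 413 units at 9.5%; over-quota: 188 units at 33%.
Pro-rata value split: in-quota = €66,867.26 × 413/601 = €45,950.38; over-quota = €66,867.26 − €45,950.38 = €20,916.88.
In-quota duty = €45,950.38 × 9.5% = €4,365.29. Over-quota duty = €20,916.88 × 33% = €6,902.57.
Line duty = €4,365.29 + €6,902.57 = €11,267.86.
Total = €99,495.53 + €165,216.44 + €11,267.86 = €275,979.83.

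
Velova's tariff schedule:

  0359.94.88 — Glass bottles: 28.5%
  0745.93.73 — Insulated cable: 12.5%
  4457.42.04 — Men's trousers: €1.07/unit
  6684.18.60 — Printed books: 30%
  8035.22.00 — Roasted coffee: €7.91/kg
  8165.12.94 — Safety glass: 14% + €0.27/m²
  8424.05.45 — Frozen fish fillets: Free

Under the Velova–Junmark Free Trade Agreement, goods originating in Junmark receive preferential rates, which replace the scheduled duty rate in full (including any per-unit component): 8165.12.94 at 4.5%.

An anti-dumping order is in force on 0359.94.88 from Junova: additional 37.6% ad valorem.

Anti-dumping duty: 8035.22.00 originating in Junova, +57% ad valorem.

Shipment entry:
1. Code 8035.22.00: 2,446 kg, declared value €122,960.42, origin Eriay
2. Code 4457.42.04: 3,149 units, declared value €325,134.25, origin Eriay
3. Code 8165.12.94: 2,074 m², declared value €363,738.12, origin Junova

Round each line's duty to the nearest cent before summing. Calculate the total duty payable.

€74,200.61

Line 1 (8035.22.00, Eriay, 2,446 kg, €122,960.42):
Base rate for 8035.22.00 is €7.91/kg.
The additional-duty order on 8035.22.00 targets Junova, not Eriay; it does not apply.
Duty = 2,446 × €7.91 = €19,347.86.
Line 2 (4457.42.04, Eriay, 3,149 units, €325,134.25):
Base rate for 4457.42.04 is €1.07/unit.
Duty = 3,149 × €1.07 = €3,369.43.
Line 3 (8165.12.94, Junova, 2,074 m², €363,738.12):
Base rate for 8165.12.94 is 14% + €0.27/m².
8165.12.94 has an FTA preferential rate, but origin Junova is not Junmark; base rate stands.
Duty = €363,738.12 × 14% + 2,074 × €0.27 = €51,483.32.
Total = €19,347.86 + €3,369.43 + €51,483.32 = €74,200.61.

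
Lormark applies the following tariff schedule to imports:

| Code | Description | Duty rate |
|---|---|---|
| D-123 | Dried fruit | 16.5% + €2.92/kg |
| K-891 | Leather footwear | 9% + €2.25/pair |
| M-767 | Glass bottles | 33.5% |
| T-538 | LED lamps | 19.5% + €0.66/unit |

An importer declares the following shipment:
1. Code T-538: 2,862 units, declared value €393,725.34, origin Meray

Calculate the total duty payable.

Line 1 (T-538, Meray, 2,862 units, €393,725.34):
Base rate for T-538 is 19.5% + €0.66/unit.
Duty = €393,725.34 × 19.5% + 2,862 × €0.66 = €78,665.36.

€78,665.36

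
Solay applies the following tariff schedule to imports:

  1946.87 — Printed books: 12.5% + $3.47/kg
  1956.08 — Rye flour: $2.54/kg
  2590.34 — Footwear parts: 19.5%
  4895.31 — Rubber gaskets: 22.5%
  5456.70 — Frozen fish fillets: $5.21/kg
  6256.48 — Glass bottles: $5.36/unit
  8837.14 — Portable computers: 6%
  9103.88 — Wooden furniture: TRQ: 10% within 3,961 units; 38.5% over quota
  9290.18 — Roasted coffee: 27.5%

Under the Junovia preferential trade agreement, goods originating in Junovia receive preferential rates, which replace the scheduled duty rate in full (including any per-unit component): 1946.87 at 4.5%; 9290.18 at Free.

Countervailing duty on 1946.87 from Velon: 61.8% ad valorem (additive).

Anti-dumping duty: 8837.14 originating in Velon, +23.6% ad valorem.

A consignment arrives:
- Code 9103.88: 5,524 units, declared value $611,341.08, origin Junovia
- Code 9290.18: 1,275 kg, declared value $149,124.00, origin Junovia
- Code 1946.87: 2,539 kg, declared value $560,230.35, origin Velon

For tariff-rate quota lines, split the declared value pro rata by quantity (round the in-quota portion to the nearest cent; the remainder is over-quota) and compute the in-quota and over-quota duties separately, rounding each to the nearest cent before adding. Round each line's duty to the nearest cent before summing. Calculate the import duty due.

$535,494.10

Line 1 (9103.88, Junovia, 5,524 units, $611,341.08):
Code 9103.88 is under a tariff-rate quota (threshold 3,961 units). In-quota: 3,961 units at 10%; over-quota: 1,563 units at 38.5%.
Pro-rata value split: in-quota = $611,341.08 × 3,961/5,524 = $438,363.87; over-quota = $611,341.08 − $438,363.87 = $172,977.21.
In-quota duty = $438,363.87 × 10% = $43,836.39. Over-quota duty = $172,977.21 × 38.5% = $66,596.23.
Line duty = $43,836.39 + $66,596.23 = $110,432.62.
Line 2 (9290.18, Junovia, 1,275 kg, $149,124.00):
Base rate for 9290.18 is 27.5%.
Origin Junovia qualifies under the Solay–Junovia agreement and 9290.18 is covered: preferential rate Free applies instead.
Duty = $149,124.00 × 0% = $0.00.
Line 3 (1946.87, Velon, 2,539 kg, $560,230.35):
Base rate for 1946.87 is 12.5% + $3.47/kg.
1946.87 has an FTA preferential rate, but origin Velon is not Junovia; base rate stands.
Additional duty on 1946.87 from Velon: +61.8%. Applied ad valorem rate: 12.5% + 61.8% = 74.3%.
Duty = $560,230.35 × 74.3% + 2,539 × $3.47 = $425,061.48.
Total = $110,432.62 + $0.00 + $425,061.48 = $535,494.10.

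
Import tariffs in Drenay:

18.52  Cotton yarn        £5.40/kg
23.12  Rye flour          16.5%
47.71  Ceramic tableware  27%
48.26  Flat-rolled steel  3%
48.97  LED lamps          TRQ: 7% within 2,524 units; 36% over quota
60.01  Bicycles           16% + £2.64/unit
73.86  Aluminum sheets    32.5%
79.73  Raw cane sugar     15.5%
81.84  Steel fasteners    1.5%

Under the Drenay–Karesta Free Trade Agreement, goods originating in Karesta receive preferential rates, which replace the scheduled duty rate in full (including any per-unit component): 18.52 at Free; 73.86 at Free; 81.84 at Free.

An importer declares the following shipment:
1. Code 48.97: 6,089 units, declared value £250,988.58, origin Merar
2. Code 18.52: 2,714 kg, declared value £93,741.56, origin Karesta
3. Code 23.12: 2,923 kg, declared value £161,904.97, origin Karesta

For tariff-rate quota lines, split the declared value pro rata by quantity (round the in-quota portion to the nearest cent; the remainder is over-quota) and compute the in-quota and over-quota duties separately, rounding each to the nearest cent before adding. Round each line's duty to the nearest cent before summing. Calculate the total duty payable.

Line 1 (48.97, Merar, 6,089 units, £250,988.58):
Code 48.97 is under a tariff-rate quota (threshold 2,524 units). In-quota: 2,524 units at 7%; over-quota: 3,565 units at 36%.
Pro-rata value split: in-quota = £250,988.58 × 2,524/6,089 = £104,039.28; over-quota = £250,988.58 − £104,039.28 = £146,949.30.
In-quota duty = £104,039.28 × 7% = £7,282.75. Over-quota duty = £146,949.30 × 36% = £52,901.75.
Line duty = £7,282.75 + £52,901.75 = £60,184.50.
Line 2 (18.52, Karesta, 2,714 kg, £93,741.56):
Base rate for 18.52 is £5.40/kg.
Origin Karesta qualifies under the Drenay–Karesta agreement and 18.52 is covered: preferential rate Free applies instead.
Duty = £93,741.56 × 0% = £0.00.
Line 3 (23.12, Karesta, 2,923 kg, £161,904.97):
Base rate for 23.12 is 16.5%.
Origin Karesta is the FTA partner but 23.12 is not on the preference list; base rate stands.
Duty = £161,904.97 × 16.5% = £26,714.32.
Total = £60,184.50 + £0.00 + £26,714.32 = £86,898.82.

£86,898.82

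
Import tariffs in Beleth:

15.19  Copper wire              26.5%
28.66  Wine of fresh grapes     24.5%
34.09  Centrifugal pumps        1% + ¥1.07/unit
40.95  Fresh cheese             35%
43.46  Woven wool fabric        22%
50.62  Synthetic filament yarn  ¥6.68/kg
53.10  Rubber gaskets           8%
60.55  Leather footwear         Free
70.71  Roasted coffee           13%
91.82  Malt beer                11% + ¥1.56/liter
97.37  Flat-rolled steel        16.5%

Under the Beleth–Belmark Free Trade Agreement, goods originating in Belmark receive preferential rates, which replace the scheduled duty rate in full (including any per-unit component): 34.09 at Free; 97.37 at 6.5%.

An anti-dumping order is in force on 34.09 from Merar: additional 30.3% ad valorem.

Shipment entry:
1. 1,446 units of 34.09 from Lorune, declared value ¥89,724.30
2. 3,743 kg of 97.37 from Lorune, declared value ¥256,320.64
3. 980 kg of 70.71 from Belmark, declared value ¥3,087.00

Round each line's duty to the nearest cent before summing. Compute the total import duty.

Line 1 (34.09, Lorune, 1,446 units, ¥89,724.30):
Base rate for 34.09 is 1% + ¥1.07/unit.
34.09 has an FTA preferential rate, but origin Lorune is not Belmark; base rate stands.
The additional-duty order on 34.09 targets Merar, not Lorune; it does not apply.
Duty = ¥89,724.30 × 1% + 1,446 × ¥1.07 = ¥2,444.46.
Line 2 (97.37, Lorune, 3,743 kg, ¥256,320.64):
Base rate for 97.37 is 16.5%.
97.37 has an FTA preferential rate, but origin Lorune is not Belmark; base rate stands.
Duty = ¥256,320.64 × 16.5% = ¥42,292.91.
Line 3 (70.71, Belmark, 980 kg, ¥3,087.00):
Base rate for 70.71 is 13%.
Origin Belmark is the FTA partner but 70.71 is not on the preference list; base rate stands.
Duty = ¥3,087.00 × 13% = ¥401.31.
Total = ¥2,444.46 + ¥42,292.91 + ¥401.31 = ¥45,138.68.

¥45,138.68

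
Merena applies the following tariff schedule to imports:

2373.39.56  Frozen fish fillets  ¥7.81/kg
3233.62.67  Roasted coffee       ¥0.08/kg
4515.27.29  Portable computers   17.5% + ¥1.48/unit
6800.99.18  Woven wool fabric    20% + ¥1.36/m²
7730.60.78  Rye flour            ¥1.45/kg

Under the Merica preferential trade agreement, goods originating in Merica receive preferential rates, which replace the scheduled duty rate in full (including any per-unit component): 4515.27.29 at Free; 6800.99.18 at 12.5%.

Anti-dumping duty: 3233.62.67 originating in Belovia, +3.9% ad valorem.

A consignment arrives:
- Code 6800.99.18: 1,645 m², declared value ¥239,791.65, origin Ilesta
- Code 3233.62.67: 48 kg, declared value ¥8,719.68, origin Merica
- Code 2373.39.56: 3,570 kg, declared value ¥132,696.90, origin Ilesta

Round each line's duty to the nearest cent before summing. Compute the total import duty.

¥78,081.07

Line 1 (6800.99.18, Ilesta, 1,645 m², ¥239,791.65):
Base rate for 6800.99.18 is 20% + ¥1.36/m².
6800.99.18 has an FTA preferential rate, but origin Ilesta is not Merica; base rate stands.
Duty = ¥239,791.65 × 20% + 1,645 × ¥1.36 = ¥50,195.53.
Line 2 (3233.62.67, Merica, 48 kg, ¥8,719.68):
Base rate for 3233.62.67 is ¥0.08/kg.
Origin Merica is the FTA partner but 3233.62.67 is not on the preference list; base rate stands.
The additional-duty order on 3233.62.67 targets Belovia, not Merica; it does not apply.
Duty = 48 × ¥0.08 = ¥3.84.
Line 3 (2373.39.56, Ilesta, 3,570 kg, ¥132,696.90):
Base rate for 2373.39.56 is ¥7.81/kg.
Duty = 3,570 × ¥7.81 = ¥27,881.70.
Total = ¥50,195.53 + ¥3.84 + ¥27,881.70 = ¥78,081.07.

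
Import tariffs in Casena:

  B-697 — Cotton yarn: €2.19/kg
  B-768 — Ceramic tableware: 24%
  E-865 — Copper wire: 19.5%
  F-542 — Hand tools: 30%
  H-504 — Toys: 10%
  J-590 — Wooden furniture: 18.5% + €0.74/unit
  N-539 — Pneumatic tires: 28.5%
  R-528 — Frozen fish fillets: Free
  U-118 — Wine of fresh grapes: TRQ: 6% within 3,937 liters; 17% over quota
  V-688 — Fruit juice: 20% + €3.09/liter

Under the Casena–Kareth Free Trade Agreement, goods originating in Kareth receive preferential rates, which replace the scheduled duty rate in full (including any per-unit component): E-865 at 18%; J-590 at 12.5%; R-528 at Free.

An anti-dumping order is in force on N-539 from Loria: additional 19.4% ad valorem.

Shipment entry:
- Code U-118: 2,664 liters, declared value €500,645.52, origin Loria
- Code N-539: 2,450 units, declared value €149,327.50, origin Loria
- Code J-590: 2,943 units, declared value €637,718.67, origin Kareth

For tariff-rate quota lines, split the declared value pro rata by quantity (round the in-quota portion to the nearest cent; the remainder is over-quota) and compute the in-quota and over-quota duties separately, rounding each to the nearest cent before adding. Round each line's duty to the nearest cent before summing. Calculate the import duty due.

€181,281.43

Line 1 (U-118, Loria, 2,664 liters, €500,645.52):
Code U-118 is under a tariff-rate quota (threshold 3,937 liters). Quantity 2,664 liters is within the quota, so the in-quota rate 6% applies to the full value.
Duty = €500,645.52 × 6% = €30,038.73.
Line 2 (N-539, Loria, 2,450 units, €149,327.50):
Base rate for N-539 is 28.5%.
Additional duty on N-539 from Loria: +19.4%. Applied ad valorem rate: 28.5% + 19.4% = 47.9%.
Duty = €149,327.50 × 47.9% = €71,527.87.
Line 3 (J-590, Kareth, 2,943 units, €637,718.67):
Base rate for J-590 is 18.5% + €0.74/unit.
Origin Kareth qualifies under the Casena–Kareth agreement and J-590 is covered: preferential rate 12.5% applies instead.
Duty = €637,718.67 × 12.5% = €79,714.83.
Total = €30,038.73 + €71,527.87 + €79,714.83 = €181,281.43.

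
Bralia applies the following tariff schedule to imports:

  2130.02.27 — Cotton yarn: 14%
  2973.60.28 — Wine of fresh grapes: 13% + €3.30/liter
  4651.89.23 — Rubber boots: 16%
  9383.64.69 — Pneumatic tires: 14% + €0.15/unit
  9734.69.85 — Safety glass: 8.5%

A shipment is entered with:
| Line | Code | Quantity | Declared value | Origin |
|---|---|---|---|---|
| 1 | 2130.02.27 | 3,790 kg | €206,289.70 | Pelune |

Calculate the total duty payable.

€28,880.56

Line 1 (2130.02.27, Pelune, 3,790 kg, €206,289.70):
Base rate for 2130.02.27 is 14%.
Duty = €206,289.70 × 14% = €28,880.56.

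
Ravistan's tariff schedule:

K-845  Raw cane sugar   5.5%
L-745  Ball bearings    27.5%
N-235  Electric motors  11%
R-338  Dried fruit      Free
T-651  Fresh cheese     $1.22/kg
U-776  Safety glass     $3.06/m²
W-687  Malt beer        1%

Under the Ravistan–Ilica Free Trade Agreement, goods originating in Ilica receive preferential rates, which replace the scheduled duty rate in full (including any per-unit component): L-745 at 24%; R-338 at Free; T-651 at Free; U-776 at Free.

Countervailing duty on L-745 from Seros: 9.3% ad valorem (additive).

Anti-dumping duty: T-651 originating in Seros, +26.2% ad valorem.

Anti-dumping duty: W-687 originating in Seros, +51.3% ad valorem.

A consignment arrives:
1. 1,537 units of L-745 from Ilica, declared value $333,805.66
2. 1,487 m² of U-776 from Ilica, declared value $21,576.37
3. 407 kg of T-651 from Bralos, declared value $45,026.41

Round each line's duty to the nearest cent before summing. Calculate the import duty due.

$80,609.90

Line 1 (L-745, Ilica, 1,537 units, $333,805.66):
Base rate for L-745 is 27.5%.
Origin Ilica qualifies under the Ravistan–Ilica agreement and L-745 is covered: preferential rate 24% applies instead.
The additional-duty order on L-745 targets Seros, not Ilica; it does not apply.
Duty = $333,805.66 × 24% = $80,113.36.
Line 2 (U-776, Ilica, 1,487 m², $21,576.37):
Base rate for U-776 is $3.06/m².
Origin Ilica qualifies under the Ravistan–Ilica agreement and U-776 is covered: preferential rate Free applies instead.
Duty = $21,576.37 × 0% = $0.00.
Line 3 (T-651, Bralos, 407 kg, $45,026.41):
Base rate for T-651 is $1.22/kg.
T-651 has an FTA preferential rate, but origin Bralos is not Ilica; base rate stands.
The additional-duty order on T-651 targets Seros, not Bralos; it does not apply.
Duty = 407 × $1.22 = $496.54.
Total = $80,113.36 + $0.00 + $496.54 = $80,609.90.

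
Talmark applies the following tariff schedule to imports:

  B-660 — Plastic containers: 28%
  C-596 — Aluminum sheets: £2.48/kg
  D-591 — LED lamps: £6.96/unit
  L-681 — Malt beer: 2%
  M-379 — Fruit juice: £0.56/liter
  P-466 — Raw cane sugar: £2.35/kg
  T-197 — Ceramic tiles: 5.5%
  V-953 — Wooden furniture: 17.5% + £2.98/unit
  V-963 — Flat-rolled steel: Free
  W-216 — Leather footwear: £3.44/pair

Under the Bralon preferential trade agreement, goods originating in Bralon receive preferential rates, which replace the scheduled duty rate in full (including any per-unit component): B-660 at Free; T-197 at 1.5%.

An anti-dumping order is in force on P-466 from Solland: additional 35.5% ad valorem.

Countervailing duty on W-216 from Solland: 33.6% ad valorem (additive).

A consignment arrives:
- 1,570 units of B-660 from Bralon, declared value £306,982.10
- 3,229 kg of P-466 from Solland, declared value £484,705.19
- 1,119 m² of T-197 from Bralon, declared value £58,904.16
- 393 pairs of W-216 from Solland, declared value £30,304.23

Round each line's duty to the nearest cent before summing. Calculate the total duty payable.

Line 1 (B-660, Bralon, 1,570 units, £306,982.10):
Base rate for B-660 is 28%.
Origin Bralon qualifies under the Talmark–Bralon agreement and B-660 is covered: preferential rate Free applies instead.
Duty = £306,982.10 × 0% = £0.00.
Line 2 (P-466, Solland, 3,229 kg, £484,705.19):
Base rate for P-466 is £2.35/kg.
Additional duty on P-466 from Solland: +35.5% ad valorem. Applied ad valorem rate = 35.5%.
Duty = £484,705.19 × 35.5% + 3,229 × £2.35 = £179,658.49.
Line 3 (T-197, Bralon, 1,119 m², £58,904.16):
Base rate for T-197 is 5.5%.
Origin Bralon qualifies under the Talmark–Bralon agreement and T-197 is covered: preferential rate 1.5% applies instead.
Duty = £58,904.16 × 1.5% = £883.56.
Line 4 (W-216, Solland, 393 pairs, £30,304.23):
Base rate for W-216 is £3.44/pair.
Additional duty on W-216 from Solland: +33.6% ad valorem. Applied ad valorem rate = 33.6%.
Duty = £30,304.23 × 33.6% + 393 × £3.44 = £11,534.14.
Total = £0.00 + £179,658.49 + £883.56 + £11,534.14 = £192,076.19.

£192,076.19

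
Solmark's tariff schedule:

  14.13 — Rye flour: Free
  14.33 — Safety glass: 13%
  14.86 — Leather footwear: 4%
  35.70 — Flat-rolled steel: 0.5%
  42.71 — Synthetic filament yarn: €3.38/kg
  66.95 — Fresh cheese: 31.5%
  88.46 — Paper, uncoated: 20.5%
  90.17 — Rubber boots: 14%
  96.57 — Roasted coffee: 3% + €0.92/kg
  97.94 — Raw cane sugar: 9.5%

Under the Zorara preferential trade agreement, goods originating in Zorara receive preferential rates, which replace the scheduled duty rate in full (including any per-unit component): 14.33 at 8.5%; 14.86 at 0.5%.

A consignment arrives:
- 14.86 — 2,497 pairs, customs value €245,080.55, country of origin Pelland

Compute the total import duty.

Line 1 (14.86, Pelland, 2,497 pairs, €245,080.55):
Base rate for 14.86 is 4%.
14.86 has an FTA preferential rate, but origin Pelland is not Zorara; base rate stands.
Duty = €245,080.55 × 4% = €9,803.22.

€9,803.22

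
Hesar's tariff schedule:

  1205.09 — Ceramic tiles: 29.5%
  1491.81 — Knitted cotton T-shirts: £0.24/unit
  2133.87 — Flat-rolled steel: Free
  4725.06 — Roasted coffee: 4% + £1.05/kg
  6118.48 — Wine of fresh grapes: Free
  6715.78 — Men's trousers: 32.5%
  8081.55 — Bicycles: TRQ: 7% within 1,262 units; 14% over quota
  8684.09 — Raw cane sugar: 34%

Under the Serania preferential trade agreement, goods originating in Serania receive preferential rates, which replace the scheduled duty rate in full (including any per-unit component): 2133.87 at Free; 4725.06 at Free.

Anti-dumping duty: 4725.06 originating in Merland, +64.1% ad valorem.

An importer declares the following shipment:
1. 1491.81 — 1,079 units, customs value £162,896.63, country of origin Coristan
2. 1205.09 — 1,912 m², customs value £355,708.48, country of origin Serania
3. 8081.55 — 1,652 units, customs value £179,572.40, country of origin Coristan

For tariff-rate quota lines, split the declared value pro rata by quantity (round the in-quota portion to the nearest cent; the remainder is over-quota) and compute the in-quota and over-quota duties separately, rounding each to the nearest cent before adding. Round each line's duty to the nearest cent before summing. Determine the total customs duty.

£120,730.54

Line 1 (1491.81, Coristan, 1,079 units, £162,896.63):
Base rate for 1491.81 is £0.24/unit.
Duty = 1,079 × £0.24 = £258.96.
Line 2 (1205.09, Serania, 1,912 m², £355,708.48):
Base rate for 1205.09 is 29.5%.
Origin Serania is the FTA partner but 1205.09 is not on the preference list; base rate stands.
Duty = £355,708.48 × 29.5% = £104,934.00.
Line 3 (8081.55, Coristan, 1,652 units, £179,572.40):
Code 8081.55 is under a tariff-rate quota (threshold 1,262 units). In-quota: 1,262 units at 7%; over-quota: 390 units at 14%.
Pro-rata value split: in-quota = £179,572.40 × 1,262/1,652 = £137,179.40; over-quota = £179,572.40 − £137,179.40 = £42,393.00.
In-quota duty = £137,179.40 × 7% = £9,602.56. Over-quota duty = £42,393.00 × 14% = £5,935.02.
Line duty = £9,602.56 + £5,935.02 = £15,537.58.
Total = £258.96 + £104,934.00 + £15,537.58 = £120,730.54.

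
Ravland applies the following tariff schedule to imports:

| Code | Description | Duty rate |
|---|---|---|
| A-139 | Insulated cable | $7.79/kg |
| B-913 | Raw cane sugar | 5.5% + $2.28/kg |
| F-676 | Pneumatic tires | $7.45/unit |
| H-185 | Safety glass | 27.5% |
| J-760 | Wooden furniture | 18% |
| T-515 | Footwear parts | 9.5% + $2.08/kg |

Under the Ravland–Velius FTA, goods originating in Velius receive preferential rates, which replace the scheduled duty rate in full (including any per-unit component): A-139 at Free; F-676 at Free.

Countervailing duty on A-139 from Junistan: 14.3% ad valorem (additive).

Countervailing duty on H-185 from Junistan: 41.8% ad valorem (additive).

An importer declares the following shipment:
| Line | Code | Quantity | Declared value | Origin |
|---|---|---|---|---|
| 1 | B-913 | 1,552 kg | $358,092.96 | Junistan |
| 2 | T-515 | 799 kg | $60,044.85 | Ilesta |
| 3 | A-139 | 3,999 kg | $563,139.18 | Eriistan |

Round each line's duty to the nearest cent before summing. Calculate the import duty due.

$61,752.06

Line 1 (B-913, Junistan, 1,552 kg, $358,092.96):
Base rate for B-913 is 5.5% + $2.28/kg.
Duty = $358,092.96 × 5.5% + 1,552 × $2.28 = $23,233.67.
Line 2 (T-515, Ilesta, 799 kg, $60,044.85):
Base rate for T-515 is 9.5% + $2.08/kg.
Duty = $60,044.85 × 9.5% + 799 × $2.08 = $7,366.18.
Line 3 (A-139, Eriistan, 3,999 kg, $563,139.18):
Base rate for A-139 is $7.79/kg.
A-139 has an FTA preferential rate, but origin Eriistan is not Velius; base rate stands.
The additional-duty order on A-139 targets Junistan, not Eriistan; it does not apply.
Duty = 3,999 × $7.79 = $31,152.21.
Total = $23,233.67 + $7,366.18 + $31,152.21 = $61,752.06.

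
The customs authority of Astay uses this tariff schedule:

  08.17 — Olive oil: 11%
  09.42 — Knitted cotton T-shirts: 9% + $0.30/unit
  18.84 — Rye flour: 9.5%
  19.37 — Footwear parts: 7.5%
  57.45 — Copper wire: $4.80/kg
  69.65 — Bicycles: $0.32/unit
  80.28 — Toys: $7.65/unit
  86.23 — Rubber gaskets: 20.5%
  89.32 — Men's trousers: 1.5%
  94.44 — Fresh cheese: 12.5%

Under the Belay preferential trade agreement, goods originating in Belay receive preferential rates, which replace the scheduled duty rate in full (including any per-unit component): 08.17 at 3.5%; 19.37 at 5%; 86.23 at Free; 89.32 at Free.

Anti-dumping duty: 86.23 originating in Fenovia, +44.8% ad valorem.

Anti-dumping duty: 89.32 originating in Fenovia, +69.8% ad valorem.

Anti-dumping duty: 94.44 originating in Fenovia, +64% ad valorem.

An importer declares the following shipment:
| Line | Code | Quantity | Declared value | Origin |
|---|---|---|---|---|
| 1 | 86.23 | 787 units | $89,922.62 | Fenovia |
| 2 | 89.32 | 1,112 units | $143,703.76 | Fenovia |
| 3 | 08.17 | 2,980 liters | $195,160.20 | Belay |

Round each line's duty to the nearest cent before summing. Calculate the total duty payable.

$168,010.86

Line 1 (86.23, Fenovia, 787 units, $89,922.62):
Base rate for 86.23 is 20.5%.
86.23 has an FTA preferential rate, but origin Fenovia is not Belay; base rate stands.
Additional duty on 86.23 from Fenovia: +44.8%. Applied ad valorem rate: 20.5% + 44.8% = 65.3%.
Duty = $89,922.62 × 65.3% = $58,719.47.
Line 2 (89.32, Fenovia, 1,112 units, $143,703.76):
Base rate for 89.32 is 1.5%.
89.32 has an FTA preferential rate, but origin Fenovia is not Belay; base rate stands.
Additional duty on 89.32 from Fenovia: +69.8%. Applied ad valorem rate: 1.5% + 69.8% = 71.3%.
Duty = $143,703.76 × 71.3% = $102,460.78.
Line 3 (08.17, Belay, 2,980 liters, $195,160.20):
Base rate for 08.17 is 11%.
Origin Belay qualifies under the Astay–Belay agreement and 08.17 is covered: preferential rate 3.5% applies instead.
Duty = $195,160.20 × 3.5% = $6,830.61.
Total = $58,719.47 + $102,460.78 + $6,830.61 = $168,010.86.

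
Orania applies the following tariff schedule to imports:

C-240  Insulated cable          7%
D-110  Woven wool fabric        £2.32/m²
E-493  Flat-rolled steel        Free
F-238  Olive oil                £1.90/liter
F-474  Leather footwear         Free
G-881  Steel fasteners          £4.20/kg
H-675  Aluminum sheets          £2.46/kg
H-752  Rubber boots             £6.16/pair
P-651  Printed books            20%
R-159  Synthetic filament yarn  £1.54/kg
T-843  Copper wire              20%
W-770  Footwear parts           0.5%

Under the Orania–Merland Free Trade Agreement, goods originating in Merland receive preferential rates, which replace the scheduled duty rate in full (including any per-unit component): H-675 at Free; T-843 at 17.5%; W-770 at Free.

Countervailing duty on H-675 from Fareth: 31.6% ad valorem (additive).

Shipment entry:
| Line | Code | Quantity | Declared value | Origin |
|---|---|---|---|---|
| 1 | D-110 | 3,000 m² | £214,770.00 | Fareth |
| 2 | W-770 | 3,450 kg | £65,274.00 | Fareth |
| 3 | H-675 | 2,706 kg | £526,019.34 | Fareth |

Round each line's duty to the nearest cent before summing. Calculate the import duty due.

£180,165.24

Line 1 (D-110, Fareth, 3,000 m², £214,770.00):
Base rate for D-110 is £2.32/m².
Duty = 3,000 × £2.32 = £6,960.00.
Line 2 (W-770, Fareth, 3,450 kg, £65,274.00):
Base rate for W-770 is 0.5%.
W-770 has an FTA preferential rate, but origin Fareth is not Merland; base rate stands.
Duty = £65,274.00 × 0.5% = £326.37.
Line 3 (H-675, Fareth, 2,706 kg, £526,019.34):
Base rate for H-675 is £2.46/kg.
H-675 has an FTA preferential rate, but origin Fareth is not Merland; base rate stands.
Additional duty on H-675 from Fareth: +31.6% ad valorem. Applied ad valorem rate = 31.6%.
Duty = £526,019.34 × 31.6% + 2,706 × £2.46 = £172,878.87.
Total = £6,960.00 + £326.37 + £172,878.87 = £180,165.24.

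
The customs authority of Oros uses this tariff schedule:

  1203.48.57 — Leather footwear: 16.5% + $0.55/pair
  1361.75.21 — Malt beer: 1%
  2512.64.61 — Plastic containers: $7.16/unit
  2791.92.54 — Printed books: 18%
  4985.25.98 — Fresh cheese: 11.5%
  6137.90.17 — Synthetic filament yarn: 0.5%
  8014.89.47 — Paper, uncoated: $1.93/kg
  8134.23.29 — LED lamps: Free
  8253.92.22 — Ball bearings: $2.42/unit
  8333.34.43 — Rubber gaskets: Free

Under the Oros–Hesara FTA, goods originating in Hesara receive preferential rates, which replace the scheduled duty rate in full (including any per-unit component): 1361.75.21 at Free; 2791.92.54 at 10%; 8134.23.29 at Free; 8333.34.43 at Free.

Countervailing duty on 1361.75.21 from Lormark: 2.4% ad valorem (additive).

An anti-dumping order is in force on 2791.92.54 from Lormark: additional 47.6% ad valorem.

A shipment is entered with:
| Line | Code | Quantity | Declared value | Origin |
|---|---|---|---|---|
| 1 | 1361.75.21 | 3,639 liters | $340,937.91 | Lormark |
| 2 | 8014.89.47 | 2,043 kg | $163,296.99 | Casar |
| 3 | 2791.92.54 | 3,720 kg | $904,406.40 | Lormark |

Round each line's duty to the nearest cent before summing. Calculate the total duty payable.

$608,825.48

Line 1 (1361.75.21, Lormark, 3,639 liters, $340,937.91):
Base rate for 1361.75.21 is 1%.
1361.75.21 has an FTA preferential rate, but origin Lormark is not Hesara; base rate stands.
Additional duty on 1361.75.21 from Lormark: +2.4%. Applied ad valorem rate: 1% + 2.4% = 3.4%.
Duty = $340,937.91 × 3.4% = $11,591.89.
Line 2 (8014.89.47, Casar, 2,043 kg, $163,296.99):
Base rate for 8014.89.47 is $1.93/kg.
Duty = 2,043 × $1.93 = $3,942.99.
Line 3 (2791.92.54, Lormark, 3,720 kg, $904,406.40):
Base rate for 2791.92.54 is 18%.
2791.92.54 has an FTA preferential rate, but origin Lormark is not Hesara; base rate stands.
Additional duty on 2791.92.54 from Lormark: +47.6%. Applied ad valorem rate: 18% + 47.6% = 65.6%.
Duty = $904,406.40 × 65.6% = $593,290.60.
Total = $11,591.89 + $3,942.99 + $593,290.60 = $608,825.48.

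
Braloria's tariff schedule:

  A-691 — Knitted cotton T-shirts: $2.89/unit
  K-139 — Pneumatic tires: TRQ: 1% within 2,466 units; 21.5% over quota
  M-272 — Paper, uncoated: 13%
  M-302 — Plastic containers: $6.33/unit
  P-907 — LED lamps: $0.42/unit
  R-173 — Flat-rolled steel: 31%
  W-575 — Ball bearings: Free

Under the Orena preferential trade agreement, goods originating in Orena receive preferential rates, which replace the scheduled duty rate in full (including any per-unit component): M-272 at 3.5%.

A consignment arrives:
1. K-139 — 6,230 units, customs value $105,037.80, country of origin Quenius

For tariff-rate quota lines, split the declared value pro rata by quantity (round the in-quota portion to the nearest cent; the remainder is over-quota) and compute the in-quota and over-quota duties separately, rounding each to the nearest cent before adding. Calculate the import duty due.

$14,059.89

Line 1 (K-139, Quenius, 6,230 units, $105,037.80):
Code K-139 is under a tariff-rate quota (threshold 2,466 units). In-quota: 2,466 units at 1%; over-quota: 3,764 units at 21.5%.
Pro-rata value split: in-quota = $105,037.80 × 2,466/6,230 = $41,576.76; over-quota = $105,037.80 − $41,576.76 = $63,461.04.
In-quota duty = $41,576.76 × 1% = $415.77. Over-quota duty = $63,461.04 × 21.5% = $13,644.12.
Line duty = $415.77 + $13,644.12 = $14,059.89.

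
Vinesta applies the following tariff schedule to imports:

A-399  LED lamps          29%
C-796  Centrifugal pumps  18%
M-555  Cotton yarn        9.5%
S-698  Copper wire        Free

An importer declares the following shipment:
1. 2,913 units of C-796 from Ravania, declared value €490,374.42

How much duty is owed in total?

Line 1 (C-796, Ravania, 2,913 units, €490,374.42):
Base rate for C-796 is 18%.
Duty = €490,374.42 × 18% = €88,267.40.

€88,267.40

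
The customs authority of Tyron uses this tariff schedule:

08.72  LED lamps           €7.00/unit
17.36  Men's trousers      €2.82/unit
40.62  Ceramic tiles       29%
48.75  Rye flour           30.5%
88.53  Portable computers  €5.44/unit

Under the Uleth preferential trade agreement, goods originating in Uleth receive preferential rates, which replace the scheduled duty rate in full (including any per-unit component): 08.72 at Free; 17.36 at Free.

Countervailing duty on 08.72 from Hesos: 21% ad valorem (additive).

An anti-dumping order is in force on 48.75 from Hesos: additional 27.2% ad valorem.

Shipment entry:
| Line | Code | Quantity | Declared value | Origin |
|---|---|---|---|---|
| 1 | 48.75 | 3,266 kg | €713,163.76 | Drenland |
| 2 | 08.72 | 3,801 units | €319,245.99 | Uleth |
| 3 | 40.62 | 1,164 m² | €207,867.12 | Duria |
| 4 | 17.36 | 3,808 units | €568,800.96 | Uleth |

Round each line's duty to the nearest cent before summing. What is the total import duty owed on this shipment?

Line 1 (48.75, Drenland, 3,266 kg, €713,163.76):
Base rate for 48.75 is 30.5%.
The additional-duty order on 48.75 targets Hesos, not Drenland; it does not apply.
Duty = €713,163.76 × 30.5% = €217,514.95.
Line 2 (08.72, Uleth, 3,801 units, €319,245.99):
Base rate for 08.72 is €7.00/unit.
Origin Uleth qualifies under the Tyron–Uleth agreement and 08.72 is covered: preferential rate Free applies instead.
The additional-duty order on 08.72 targets Hesos, not Uleth; it does not apply.
Duty = €319,245.99 × 0% = €0.00.
Line 3 (40.62, Duria, 1,164 m², €207,867.12):
Base rate for 40.62 is 29%.
Duty = €207,867.12 × 29% = €60,281.46.
Line 4 (17.36, Uleth, 3,808 units, €568,800.96):
Base rate for 17.36 is €2.82/unit.
Origin Uleth qualifies under the Tyron–Uleth agreement and 17.36 is covered: preferential rate Free applies instead.
Duty = €568,800.96 × 0% = €0.00.
Total = €217,514.95 + €0.00 + €60,281.46 + €0.00 = €277,796.41.

€277,796.41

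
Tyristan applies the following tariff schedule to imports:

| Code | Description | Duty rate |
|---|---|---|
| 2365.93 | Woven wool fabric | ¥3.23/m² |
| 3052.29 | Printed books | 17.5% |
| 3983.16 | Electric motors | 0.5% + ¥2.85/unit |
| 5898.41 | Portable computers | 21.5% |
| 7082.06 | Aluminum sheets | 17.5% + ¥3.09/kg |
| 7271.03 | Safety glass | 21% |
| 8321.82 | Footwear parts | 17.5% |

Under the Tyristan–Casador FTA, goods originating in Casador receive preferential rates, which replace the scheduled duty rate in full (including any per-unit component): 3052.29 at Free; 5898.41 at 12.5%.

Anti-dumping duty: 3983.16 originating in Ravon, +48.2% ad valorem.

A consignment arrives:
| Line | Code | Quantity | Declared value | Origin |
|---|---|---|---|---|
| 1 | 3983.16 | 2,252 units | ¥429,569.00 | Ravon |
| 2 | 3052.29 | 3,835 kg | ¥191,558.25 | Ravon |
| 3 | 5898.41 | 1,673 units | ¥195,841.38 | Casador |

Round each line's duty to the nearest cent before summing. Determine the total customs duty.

Line 1 (3983.16, Ravon, 2,252 units, ¥429,569.00):
Base rate for 3983.16 is 0.5% + ¥2.85/unit.
Additional duty on 3983.16 from Ravon: +48.2%. Applied ad valorem rate: 0.5% + 48.2% = 48.7%.
Duty = ¥429,569.00 × 48.7% + 2,252 × ¥2.85 = ¥215,618.30.
Line 2 (3052.29, Ravon, 3,835 kg, ¥191,558.25):
Base rate for 3052.29 is 17.5%.
3052.29 has an FTA preferential rate, but origin Ravon is not Casador; base rate stands.
Duty = ¥191,558.25 × 17.5% = ¥33,522.69.
Line 3 (5898.41, Casador, 1,673 units, ¥195,841.38):
Base rate for 5898.41 is 21.5%.
Origin Casador qualifies under the Tyristan–Casador agreement and 5898.41 is covered: preferential rate 12.5% applies instead.
Duty = ¥195,841.38 × 12.5% = ¥24,480.17.
Total = ¥215,618.30 + ¥33,522.69 + ¥24,480.17 = ¥273,621.16.

¥273,621.16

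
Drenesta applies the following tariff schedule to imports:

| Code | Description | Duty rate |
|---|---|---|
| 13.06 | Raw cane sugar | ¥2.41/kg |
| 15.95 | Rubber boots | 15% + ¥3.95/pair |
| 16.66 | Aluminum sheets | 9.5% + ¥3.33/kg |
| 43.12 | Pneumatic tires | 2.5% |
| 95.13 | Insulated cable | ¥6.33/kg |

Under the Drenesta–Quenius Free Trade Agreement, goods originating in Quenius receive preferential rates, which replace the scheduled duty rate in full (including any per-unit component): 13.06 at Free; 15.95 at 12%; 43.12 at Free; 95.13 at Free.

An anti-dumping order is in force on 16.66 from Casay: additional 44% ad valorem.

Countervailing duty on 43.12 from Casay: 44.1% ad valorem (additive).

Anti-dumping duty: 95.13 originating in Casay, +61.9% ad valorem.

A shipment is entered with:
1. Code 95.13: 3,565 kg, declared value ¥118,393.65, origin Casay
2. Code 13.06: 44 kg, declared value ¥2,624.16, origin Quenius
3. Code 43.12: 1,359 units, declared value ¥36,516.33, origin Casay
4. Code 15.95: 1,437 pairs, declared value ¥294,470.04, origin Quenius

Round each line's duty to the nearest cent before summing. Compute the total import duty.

Line 1 (95.13, Casay, 3,565 kg, ¥118,393.65):
Base rate for 95.13 is ¥6.33/kg.
95.13 has an FTA preferential rate, but origin Casay is not Quenius; base rate stands.
Additional duty on 95.13 from Casay: +61.9% ad valorem. Applied ad valorem rate = 61.9%.
Duty = ¥118,393.65 × 61.9% + 3,565 × ¥6.33 = ¥95,852.12.
Line 2 (13.06, Quenius, 44 kg, ¥2,624.16):
Base rate for 13.06 is ¥2.41/kg.
Origin Quenius qualifies under the Drenesta–Quenius agreement and 13.06 is covered: preferential rate Free applies instead.
Duty = ¥2,624.16 × 0% = ¥0.00.
Line 3 (43.12, Casay, 1,359 units, ¥36,516.33):
Base rate for 43.12 is 2.5%.
43.12 has an FTA preferential rate, but origin Casay is not Quenius; base rate stands.
Additional duty on 43.12 from Casay: +44.1%. Applied ad valorem rate: 2.5% + 44.1% = 46.6%.
Duty = ¥36,516.33 × 46.6% = ¥17,016.61.
Line 4 (15.95, Quenius, 1,437 pairs, ¥294,470.04):
Base rate for 15.95 is 15% + ¥3.95/pair.
Origin Quenius qualifies under the Drenesta–Quenius agreement and 15.95 is covered: preferential rate 12% applies instead.
Duty = ¥294,470.04 × 12% = ¥35,336.40.
Total = ¥95,852.12 + ¥0.00 + ¥17,016.61 + ¥35,336.40 = ¥148,205.13.

¥148,205.13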